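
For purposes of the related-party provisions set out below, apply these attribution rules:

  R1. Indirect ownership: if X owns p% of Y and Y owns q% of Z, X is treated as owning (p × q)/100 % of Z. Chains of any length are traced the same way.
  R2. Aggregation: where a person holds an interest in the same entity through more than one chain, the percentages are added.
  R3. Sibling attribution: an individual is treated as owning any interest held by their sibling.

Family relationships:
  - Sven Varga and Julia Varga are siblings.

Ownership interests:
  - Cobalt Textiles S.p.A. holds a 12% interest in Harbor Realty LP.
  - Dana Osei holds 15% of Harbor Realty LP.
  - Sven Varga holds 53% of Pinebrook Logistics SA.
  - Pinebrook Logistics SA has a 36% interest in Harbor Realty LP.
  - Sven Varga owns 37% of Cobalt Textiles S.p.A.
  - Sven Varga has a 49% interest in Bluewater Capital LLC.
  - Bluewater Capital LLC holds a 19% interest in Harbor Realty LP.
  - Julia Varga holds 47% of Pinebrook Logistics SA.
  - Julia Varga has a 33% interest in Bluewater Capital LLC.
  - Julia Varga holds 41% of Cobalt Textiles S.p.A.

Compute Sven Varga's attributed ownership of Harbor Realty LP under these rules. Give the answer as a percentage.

60.94%

By sibling attribution (R3), Sven Varga is treated as also owning Julia Varga's interest in Cobalt Textiles S.p.A, giving 37% + 41% = 78%.
By sibling attribution (R3), Sven Varga is treated as also owning Julia Varga's interest in Bluewater Capital LLC, giving 49% + 33% = 82%.
By sibling attribution (R3), Sven Varga is treated as also owning Julia Varga's interest in Pinebrook Logistics SA, giving 53% + 47% = 100%.
Chain via Cobalt Textiles S.p.A. (R1): 78% × 12% = 9.36% of Harbor Realty LP.
Chain via Bluewater Capital LLC (R1): 82% × 19% = 15.58% of Harbor Realty LP.
Chain via Pinebrook Logistics SA (R1): 100% × 36% = 36% of Harbor Realty LP.
Aggregating (R2): 9.36% + 15.58% + 36% = 60.94%.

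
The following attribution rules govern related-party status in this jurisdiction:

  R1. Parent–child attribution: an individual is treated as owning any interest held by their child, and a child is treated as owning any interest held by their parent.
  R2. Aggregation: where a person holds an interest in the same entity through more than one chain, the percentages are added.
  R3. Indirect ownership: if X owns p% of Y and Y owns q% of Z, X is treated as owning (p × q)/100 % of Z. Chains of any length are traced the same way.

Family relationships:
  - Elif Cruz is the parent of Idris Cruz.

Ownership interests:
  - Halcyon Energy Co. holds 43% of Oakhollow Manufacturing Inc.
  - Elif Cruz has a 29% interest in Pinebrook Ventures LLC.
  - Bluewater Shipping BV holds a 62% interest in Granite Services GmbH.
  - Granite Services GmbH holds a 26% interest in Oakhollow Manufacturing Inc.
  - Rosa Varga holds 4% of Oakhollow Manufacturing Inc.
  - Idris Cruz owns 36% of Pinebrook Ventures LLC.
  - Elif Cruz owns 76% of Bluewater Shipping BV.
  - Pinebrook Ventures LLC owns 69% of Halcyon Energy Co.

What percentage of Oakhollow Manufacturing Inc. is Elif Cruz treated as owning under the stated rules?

31.5367%

By parent–child attribution (R1), Elif Cruz is treated as also owning Idris Cruz's interest in Pinebrook Ventures LLC, giving 29% + 36% = 65%.
Chain via Bluewater Shipping BV → Granite Services GmbH (R3): 76% × 62% × 26% = 12.2512% of Oakhollow Manufacturing Inc.
Chain via Pinebrook Ventures LLC → Halcyon Energy Co. (R3): 65% × 69% × 43% = 19.2855% of Oakhollow Manufacturing Inc.
Aggregating (R2): 12.2512% + 19.2855% = 31.5367%.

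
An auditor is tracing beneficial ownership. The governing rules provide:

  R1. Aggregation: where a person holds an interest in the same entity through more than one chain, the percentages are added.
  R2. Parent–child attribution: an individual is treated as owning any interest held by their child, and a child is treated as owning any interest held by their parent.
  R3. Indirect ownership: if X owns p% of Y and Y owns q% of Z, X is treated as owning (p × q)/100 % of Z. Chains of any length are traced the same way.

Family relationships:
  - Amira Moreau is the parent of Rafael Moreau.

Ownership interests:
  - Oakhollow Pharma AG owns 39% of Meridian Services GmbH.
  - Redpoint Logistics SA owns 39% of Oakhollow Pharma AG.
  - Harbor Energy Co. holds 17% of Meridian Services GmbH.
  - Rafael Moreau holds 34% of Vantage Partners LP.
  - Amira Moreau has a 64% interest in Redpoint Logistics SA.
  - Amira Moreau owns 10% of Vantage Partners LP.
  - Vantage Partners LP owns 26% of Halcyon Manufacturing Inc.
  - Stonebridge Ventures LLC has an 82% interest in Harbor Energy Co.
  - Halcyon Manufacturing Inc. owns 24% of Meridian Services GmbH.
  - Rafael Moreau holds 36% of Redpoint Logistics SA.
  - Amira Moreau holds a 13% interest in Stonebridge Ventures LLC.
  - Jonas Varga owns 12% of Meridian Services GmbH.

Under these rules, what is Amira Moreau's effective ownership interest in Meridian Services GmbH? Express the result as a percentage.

By parent–child attribution (R2), Amira Moreau is treated as also owning Rafael Moreau's interest in Vantage Partners LP, giving 10% + 34% = 44%.
By parent–child attribution (R2), Amira Moreau is treated as also owning Rafael Moreau's interest in Redpoint Logistics SA, giving 64% + 36% = 100%.
Chain via Vantage Partners LP → Halcyon Manufacturing Inc. (R3): 44% × 26% × 24% = 2.7456% of Meridian Services GmbH.
Chain via Redpoint Logistics SA → Oakhollow Pharma AG (R3): 100% × 39% × 39% = 15.21% of Meridian Services GmbH.
Chain via Stonebridge Ventures LLC → Harbor Energy Co. (R3): 13% × 82% × 17% = 1.8122% of Meridian Services GmbH.
Aggregating (R1): 2.7456% + 15.21% + 1.8122% = 19.7678%.

19.7678%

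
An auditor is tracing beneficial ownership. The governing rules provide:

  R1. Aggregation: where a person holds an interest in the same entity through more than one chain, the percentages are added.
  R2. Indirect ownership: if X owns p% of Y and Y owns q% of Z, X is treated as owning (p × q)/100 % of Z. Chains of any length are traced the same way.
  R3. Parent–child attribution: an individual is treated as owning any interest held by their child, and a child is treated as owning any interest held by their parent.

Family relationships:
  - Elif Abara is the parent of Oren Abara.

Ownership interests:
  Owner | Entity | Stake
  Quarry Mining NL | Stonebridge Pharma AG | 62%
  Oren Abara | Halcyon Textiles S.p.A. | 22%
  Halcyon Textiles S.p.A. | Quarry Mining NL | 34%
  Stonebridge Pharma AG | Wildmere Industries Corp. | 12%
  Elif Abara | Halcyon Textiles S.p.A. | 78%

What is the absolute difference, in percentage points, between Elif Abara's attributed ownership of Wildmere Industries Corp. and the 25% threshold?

By parent–child attribution (R3), Elif Abara is treated as also owning Oren Abara's interest in Halcyon Textiles S.p.A, giving 78% + 22% = 100%.
Chain via Halcyon Textiles S.p.A. → Quarry Mining NL → Stonebridge Pharma AG (R2): 100% × 34% × 62% × 12% = 2.5296% of Wildmere Industries Corp.
2.5296% falls short of the 25% threshold by 22.4704 percentage points.

22.4704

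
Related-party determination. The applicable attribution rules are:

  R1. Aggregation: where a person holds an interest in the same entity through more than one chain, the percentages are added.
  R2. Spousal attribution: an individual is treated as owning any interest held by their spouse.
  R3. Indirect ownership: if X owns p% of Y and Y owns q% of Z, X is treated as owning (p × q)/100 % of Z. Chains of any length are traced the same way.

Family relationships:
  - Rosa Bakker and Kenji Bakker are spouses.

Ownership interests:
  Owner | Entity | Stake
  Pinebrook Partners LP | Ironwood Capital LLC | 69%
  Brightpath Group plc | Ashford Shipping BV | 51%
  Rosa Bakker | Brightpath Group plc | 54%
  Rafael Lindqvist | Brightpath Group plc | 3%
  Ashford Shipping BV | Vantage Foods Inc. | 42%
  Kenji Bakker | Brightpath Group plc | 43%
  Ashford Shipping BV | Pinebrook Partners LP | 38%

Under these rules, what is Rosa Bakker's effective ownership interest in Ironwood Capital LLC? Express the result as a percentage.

By spousal attribution (R2), Rosa Bakker is treated as also owning Kenji Bakker's interest in Brightpath Group plc, giving 54% + 43% = 97%.
Chain via Brightpath Group plc → Ashford Shipping BV → Pinebrook Partners LP (R3): 97% × 51% × 38% × 69% = 12.971034% of Ironwood Capital LLC.

12.971034%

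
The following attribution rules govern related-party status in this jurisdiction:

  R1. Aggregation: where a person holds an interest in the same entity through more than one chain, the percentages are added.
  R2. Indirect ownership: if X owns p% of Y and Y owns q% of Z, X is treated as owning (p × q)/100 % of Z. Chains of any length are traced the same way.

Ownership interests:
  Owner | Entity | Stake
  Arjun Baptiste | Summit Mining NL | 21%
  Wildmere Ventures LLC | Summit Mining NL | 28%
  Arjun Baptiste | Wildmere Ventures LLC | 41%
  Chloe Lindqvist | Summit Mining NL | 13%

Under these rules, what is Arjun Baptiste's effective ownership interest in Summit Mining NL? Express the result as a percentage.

Chain via Wildmere Ventures LLC (R2): 41% × 28% = 11.48% of Summit Mining NL.
Direct interest in Summit Mining NL: 21%.
Aggregating (R1): 11.48% + 21% = 32.48%.

32.48%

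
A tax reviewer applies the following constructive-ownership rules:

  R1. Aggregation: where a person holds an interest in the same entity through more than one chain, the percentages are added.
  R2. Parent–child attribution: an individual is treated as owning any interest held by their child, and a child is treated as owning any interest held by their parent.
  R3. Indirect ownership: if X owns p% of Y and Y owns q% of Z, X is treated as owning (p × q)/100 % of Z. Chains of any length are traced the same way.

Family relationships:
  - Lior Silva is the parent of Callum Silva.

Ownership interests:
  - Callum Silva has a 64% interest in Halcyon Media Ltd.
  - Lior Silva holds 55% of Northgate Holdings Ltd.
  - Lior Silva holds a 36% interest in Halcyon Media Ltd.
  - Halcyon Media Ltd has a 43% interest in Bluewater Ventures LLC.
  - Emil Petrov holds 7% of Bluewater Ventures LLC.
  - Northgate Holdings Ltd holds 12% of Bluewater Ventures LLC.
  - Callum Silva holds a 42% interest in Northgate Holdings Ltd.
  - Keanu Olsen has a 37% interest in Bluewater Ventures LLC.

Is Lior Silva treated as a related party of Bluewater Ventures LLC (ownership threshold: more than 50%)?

Yes

By parent–child attribution (R2), Lior Silva is treated as also owning Callum Silva's interest in Halcyon Media Ltd, giving 36% + 64% = 100%.
By parent–child attribution (R2), Lior Silva is treated as also owning Callum Silva's interest in Northgate Holdings Ltd, giving 55% + 42% = 97%.
Chain via Halcyon Media Ltd (R3): 100% × 43% = 43% of Bluewater Ventures LLC.
Chain via Northgate Holdings Ltd (R3): 97% × 12% = 11.64% of Bluewater Ventures LLC.
Aggregating (R1): 43% + 11.64% = 54.64%.
54.64% exceeds the 50% threshold, so Lior is a related party to Bluewater Ventures LLC.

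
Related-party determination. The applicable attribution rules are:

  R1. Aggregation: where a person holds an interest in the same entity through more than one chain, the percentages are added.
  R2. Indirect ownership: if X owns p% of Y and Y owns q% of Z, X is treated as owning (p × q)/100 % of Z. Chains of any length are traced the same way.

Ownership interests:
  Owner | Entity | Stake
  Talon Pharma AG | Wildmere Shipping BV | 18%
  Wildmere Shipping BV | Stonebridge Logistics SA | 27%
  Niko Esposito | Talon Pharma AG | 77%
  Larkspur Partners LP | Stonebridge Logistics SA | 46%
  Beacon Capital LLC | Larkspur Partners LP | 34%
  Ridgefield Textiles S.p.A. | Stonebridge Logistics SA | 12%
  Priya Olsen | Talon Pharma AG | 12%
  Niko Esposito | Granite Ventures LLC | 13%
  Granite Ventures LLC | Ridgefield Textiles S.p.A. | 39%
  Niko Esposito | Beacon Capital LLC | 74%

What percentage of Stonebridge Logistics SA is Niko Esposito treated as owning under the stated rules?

15.9242%

Chain via Beacon Capital LLC → Larkspur Partners LP (R2): 74% × 34% × 46% = 11.5736% of Stonebridge Logistics SA.
Chain via Talon Pharma AG → Wildmere Shipping BV (R2): 77% × 18% × 27% = 3.7422% of Stonebridge Logistics SA.
Chain via Granite Ventures LLC → Ridgefield Textiles S.p.A. (R2): 13% × 39% × 12% = 0.6084% of Stonebridge Logistics SA.
Aggregating (R1): 11.5736% + 3.7422% + 0.6084% = 15.9242%.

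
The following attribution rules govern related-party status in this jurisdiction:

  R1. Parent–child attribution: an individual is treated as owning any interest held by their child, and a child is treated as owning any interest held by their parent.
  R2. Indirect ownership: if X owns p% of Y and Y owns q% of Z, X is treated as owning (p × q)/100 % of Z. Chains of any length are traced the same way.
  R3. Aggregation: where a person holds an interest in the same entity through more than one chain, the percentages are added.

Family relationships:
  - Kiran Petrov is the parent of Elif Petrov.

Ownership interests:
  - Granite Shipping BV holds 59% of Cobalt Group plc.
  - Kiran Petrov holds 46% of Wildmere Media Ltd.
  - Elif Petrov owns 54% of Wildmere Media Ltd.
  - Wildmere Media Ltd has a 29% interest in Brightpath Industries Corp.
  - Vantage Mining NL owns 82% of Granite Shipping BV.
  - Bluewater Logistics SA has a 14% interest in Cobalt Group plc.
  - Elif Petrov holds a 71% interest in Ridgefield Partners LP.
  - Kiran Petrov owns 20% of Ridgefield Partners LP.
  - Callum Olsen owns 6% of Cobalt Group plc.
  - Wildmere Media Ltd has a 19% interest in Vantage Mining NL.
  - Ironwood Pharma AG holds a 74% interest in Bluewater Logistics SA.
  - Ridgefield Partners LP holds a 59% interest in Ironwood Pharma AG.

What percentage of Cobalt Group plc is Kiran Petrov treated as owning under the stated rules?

14.754484%

By parent–child attribution (R1), Kiran Petrov is treated as also owning Elif Petrov's interest in Wildmere Media Ltd, giving 46% + 54% = 100%.
By parent–child attribution (R1), Kiran Petrov is treated as also owning Elif Petrov's interest in Ridgefield Partners LP, giving 20% + 71% = 91%.
Chain via Wildmere Media Ltd → Vantage Mining NL → Granite Shipping BV (R2): 100% × 19% × 82% × 59% = 9.1922% of Cobalt Group plc.
Chain via Ridgefield Partners LP → Ironwood Pharma AG → Bluewater Logistics SA (R2): 91% × 59% × 74% × 14% = 5.562284% of Cobalt Group plc.
Aggregating (R3): 9.1922% + 5.562284% = 14.754484%.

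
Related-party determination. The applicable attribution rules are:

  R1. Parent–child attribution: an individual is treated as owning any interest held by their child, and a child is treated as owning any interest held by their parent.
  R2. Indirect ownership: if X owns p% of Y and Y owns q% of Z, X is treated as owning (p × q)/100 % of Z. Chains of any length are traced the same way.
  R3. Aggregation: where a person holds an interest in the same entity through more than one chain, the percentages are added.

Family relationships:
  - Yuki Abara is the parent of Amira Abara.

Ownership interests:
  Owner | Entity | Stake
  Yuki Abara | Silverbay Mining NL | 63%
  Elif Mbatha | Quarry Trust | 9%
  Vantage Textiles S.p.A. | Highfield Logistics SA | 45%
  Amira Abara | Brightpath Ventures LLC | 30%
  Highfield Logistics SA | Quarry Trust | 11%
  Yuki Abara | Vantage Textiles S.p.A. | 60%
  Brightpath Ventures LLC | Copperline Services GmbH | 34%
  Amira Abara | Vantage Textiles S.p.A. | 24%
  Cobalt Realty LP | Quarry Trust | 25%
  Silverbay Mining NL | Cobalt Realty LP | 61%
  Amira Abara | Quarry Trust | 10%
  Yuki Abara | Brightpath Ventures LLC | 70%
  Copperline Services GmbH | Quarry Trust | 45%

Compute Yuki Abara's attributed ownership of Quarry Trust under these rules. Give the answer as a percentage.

39.0655%

By parent–child attribution (R1), Yuki Abara is treated as also owning Amira Abara's interest in Brightpath Ventures LLC, giving 70% + 30% = 100%.
By parent–child attribution (R1), Yuki Abara is treated as also owning Amira Abara's interest in Vantage Textiles S.p.A, giving 60% + 24% = 84%.
By parent–child attribution (R1), Yuki Abara is treated as owning Amira Abara's 10% interest in Quarry Trust.
Chain via Silverbay Mining NL → Cobalt Realty LP (R2): 63% × 61% × 25% = 9.6075% of Quarry Trust.
Chain via Brightpath Ventures LLC → Copperline Services GmbH (R2): 100% × 34% × 45% = 15.3% of Quarry Trust.
Chain via Vantage Textiles S.p.A. → Highfield Logistics SA (R2): 84% × 45% × 11% = 4.158% of Quarry Trust.
Direct interest in Quarry Trust: 10%.
Aggregating (R3): 9.6075% + 15.3% + 4.158% + 10% = 39.0655%.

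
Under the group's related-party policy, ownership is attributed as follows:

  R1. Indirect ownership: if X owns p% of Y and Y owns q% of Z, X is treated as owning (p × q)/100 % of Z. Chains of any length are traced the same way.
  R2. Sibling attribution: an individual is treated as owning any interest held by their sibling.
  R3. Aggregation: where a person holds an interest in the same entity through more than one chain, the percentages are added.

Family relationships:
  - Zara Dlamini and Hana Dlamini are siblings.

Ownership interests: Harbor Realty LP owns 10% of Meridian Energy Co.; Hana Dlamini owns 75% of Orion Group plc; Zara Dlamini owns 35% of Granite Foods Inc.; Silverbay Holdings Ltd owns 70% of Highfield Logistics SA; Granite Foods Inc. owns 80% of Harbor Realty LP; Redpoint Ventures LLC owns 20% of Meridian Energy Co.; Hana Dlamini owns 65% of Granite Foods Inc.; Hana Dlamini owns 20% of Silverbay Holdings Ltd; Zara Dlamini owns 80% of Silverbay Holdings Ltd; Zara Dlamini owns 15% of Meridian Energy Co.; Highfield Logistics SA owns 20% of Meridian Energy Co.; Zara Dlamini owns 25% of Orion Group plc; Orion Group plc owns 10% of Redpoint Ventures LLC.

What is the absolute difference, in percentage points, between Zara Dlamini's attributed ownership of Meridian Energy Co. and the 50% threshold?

By sibling attribution (R2), Zara Dlamini is treated as also owning Hana Dlamini's interest in Orion Group plc, giving 25% + 75% = 100%.
By sibling attribution (R2), Zara Dlamini is treated as also owning Hana Dlamini's interest in Granite Foods Inc, giving 35% + 65% = 100%.
By sibling attribution (R2), Zara Dlamini is treated as also owning Hana Dlamini's interest in Silverbay Holdings Ltd, giving 80% + 20% = 100%.
Chain via Orion Group plc → Redpoint Ventures LLC (R1): 100% × 10% × 20% = 2% of Meridian Energy Co.
Chain via Granite Foods Inc. → Harbor Realty LP (R1): 100% × 80% × 10% = 8% of Meridian Energy Co.
Chain via Silverbay Holdings Ltd → Highfield Logistics SA (R1): 100% × 70% × 20% = 14% of Meridian Energy Co.
Direct interest in Meridian Energy Co: 15%.
Aggregating (R3): 2% + 8% + 14% + 15% = 39%.
39% falls short of the 50% threshold by 11 percentage points.

11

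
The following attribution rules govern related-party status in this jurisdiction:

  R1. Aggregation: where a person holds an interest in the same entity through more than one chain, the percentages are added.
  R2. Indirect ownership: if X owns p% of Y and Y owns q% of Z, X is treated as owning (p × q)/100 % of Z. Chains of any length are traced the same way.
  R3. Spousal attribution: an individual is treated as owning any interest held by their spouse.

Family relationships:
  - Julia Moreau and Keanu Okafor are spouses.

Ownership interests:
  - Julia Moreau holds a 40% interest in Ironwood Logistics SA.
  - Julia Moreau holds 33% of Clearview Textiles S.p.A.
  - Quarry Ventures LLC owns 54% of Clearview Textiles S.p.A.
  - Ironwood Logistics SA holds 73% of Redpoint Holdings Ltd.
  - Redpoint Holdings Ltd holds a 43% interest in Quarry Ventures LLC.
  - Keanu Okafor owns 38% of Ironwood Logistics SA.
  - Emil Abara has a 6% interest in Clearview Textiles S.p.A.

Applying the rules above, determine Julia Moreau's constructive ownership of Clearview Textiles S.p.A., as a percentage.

46.221468%

By spousal attribution (R3), Julia Moreau is treated as also owning Keanu Okafor's interest in Ironwood Logistics SA, giving 40% + 38% = 78%.
Chain via Ironwood Logistics SA → Redpoint Holdings Ltd → Quarry Ventures LLC (R2): 78% × 73% × 43% × 54% = 13.221468% of Clearview Textiles S.p.A.
Direct interest in Clearview Textiles S.p.A: 33%.
Aggregating (R1): 13.221468% + 33% = 46.221468%.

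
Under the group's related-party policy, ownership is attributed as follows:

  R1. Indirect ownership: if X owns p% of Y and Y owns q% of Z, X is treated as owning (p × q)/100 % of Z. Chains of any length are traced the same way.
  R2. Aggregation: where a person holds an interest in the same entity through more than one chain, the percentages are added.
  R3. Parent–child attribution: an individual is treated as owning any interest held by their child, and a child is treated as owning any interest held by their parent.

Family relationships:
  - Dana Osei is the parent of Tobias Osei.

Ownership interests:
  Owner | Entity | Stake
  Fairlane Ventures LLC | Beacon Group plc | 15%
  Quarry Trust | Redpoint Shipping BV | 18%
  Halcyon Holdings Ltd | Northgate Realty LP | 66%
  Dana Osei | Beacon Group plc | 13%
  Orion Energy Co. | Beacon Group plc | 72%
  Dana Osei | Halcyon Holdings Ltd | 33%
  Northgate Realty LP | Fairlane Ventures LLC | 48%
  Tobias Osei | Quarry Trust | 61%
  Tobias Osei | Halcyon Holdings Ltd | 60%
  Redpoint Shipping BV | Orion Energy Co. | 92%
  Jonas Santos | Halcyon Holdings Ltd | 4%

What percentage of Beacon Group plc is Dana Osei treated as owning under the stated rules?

By parent–child attribution (R3), Dana Osei is treated as also owning Tobias Osei's interest in Halcyon Holdings Ltd, giving 33% + 60% = 93%.
By parent–child attribution (R3), Dana Osei is treated as owning Tobias Osei's 61% interest in Quarry Trust.
Chain via Halcyon Holdings Ltd → Northgate Realty LP → Fairlane Ventures LLC (R1): 93% × 66% × 48% × 15% = 4.41936% of Beacon Group plc.
Direct interest in Beacon Group plc: 13%.
Chain via Quarry Trust → Redpoint Shipping BV → Orion Energy Co. (R1): 61% × 18% × 92% × 72% = 7.273152% of Beacon Group plc.
Aggregating (R2): 4.41936% + 13% + 7.273152% = 24.692512%.

24.692512%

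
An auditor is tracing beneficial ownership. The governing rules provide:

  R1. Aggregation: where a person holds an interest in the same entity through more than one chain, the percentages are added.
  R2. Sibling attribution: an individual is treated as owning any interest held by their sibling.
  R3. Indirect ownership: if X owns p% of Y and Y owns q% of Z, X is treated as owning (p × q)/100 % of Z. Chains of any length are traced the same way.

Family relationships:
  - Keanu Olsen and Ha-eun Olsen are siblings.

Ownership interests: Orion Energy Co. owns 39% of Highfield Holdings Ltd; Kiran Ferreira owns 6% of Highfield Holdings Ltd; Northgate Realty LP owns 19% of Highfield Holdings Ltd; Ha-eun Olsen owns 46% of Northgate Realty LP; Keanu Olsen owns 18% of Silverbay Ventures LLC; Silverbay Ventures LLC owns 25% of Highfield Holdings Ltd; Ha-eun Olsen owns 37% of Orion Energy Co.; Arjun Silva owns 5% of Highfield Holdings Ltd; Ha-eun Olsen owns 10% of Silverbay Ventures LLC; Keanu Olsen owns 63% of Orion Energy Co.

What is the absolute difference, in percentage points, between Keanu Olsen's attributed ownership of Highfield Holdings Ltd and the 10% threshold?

44.74

By sibling attribution (R2), Keanu Olsen is treated as also owning Ha-eun Olsen's interest in Silverbay Ventures LLC, giving 18% + 10% = 28%.
By sibling attribution (R2), Keanu Olsen is treated as also owning Ha-eun Olsen's interest in Orion Energy Co, giving 63% + 37% = 100%.
By sibling attribution (R2), Keanu Olsen is treated as owning Ha-eun Olsen's 46% interest in Northgate Realty LP.
Chain via Silverbay Ventures LLC (R3): 28% × 25% = 7% of Highfield Holdings Ltd.
Chain via Orion Energy Co. (R3): 100% × 39% = 39% of Highfield Holdings Ltd.
Chain via Northgate Realty LP (R3): 46% × 19% = 8.74% of Highfield Holdings Ltd.
Aggregating (R1): 7% + 39% + 8.74% = 54.74%.
54.74% exceeds the 10% threshold by 44.74 percentage points.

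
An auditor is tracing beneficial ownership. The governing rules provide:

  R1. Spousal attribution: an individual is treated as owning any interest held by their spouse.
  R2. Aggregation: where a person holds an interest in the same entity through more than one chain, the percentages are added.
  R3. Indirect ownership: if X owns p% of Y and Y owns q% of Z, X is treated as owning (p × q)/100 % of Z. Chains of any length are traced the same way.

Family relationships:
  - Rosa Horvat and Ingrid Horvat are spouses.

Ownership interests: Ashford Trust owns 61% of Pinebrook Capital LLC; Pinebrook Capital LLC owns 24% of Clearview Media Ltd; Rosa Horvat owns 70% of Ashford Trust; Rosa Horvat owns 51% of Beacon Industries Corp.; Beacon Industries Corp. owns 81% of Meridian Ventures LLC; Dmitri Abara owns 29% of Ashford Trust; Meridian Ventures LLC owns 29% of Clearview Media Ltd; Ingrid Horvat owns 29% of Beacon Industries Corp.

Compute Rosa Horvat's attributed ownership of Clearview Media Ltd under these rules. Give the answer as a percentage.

By spousal attribution (R1), Rosa Horvat is treated as also owning Ingrid Horvat's interest in Beacon Industries Corp, giving 51% + 29% = 80%.
Chain via Beacon Industries Corp. → Meridian Ventures LLC (R3): 80% × 81% × 29% = 18.792% of Clearview Media Ltd.
Chain via Ashford Trust → Pinebrook Capital LLC (R3): 70% × 61% × 24% = 10.248% of Clearview Media Ltd.
Aggregating (R2): 18.792% + 10.248% = 29.04%.

29.04%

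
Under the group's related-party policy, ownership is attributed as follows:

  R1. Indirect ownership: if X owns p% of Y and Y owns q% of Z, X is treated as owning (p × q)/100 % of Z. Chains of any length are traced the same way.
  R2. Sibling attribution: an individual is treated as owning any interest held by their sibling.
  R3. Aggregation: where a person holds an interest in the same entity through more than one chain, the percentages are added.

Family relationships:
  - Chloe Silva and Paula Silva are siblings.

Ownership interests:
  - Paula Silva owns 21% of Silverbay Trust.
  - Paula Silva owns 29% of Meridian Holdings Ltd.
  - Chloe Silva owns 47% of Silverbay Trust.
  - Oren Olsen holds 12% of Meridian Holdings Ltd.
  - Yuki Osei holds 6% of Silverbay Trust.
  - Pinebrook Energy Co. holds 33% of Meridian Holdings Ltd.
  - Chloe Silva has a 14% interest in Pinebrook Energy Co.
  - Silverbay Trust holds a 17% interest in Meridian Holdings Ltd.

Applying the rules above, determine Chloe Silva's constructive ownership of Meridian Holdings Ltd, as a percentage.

45.18%

By sibling attribution (R2), Chloe Silva is treated as also owning Paula Silva's interest in Silverbay Trust, giving 47% + 21% = 68%.
By sibling attribution (R2), Chloe Silva is treated as owning Paula Silva's 29% interest in Meridian Holdings Ltd.
Chain via Silverbay Trust (R1): 68% × 17% = 11.56% of Meridian Holdings Ltd.
Chain via Pinebrook Energy Co. (R1): 14% × 33% = 4.62% of Meridian Holdings Ltd.
Direct interest in Meridian Holdings Ltd: 29%.
Aggregating (R3): 11.56% + 4.62% + 29% = 45.18%.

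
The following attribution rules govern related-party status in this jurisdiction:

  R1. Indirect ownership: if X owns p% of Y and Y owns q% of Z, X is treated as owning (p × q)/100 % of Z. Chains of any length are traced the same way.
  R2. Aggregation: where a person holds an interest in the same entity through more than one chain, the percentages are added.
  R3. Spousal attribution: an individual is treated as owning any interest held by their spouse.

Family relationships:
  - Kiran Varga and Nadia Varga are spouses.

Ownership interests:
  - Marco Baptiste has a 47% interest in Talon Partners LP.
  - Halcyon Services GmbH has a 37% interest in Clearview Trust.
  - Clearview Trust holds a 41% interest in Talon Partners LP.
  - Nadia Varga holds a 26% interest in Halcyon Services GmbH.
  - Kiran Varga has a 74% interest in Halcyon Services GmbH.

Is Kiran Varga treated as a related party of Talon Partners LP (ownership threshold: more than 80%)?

By spousal attribution (R3), Kiran Varga is treated as also owning Nadia Varga's interest in Halcyon Services GmbH, giving 74% + 26% = 100%.
Chain via Halcyon Services GmbH → Clearview Trust (R1): 100% × 37% × 41% = 15.17% of Talon Partners LP.
15.17% does not exceed the 80% threshold, so Kiran is not a related party to Talon Partners LP.

No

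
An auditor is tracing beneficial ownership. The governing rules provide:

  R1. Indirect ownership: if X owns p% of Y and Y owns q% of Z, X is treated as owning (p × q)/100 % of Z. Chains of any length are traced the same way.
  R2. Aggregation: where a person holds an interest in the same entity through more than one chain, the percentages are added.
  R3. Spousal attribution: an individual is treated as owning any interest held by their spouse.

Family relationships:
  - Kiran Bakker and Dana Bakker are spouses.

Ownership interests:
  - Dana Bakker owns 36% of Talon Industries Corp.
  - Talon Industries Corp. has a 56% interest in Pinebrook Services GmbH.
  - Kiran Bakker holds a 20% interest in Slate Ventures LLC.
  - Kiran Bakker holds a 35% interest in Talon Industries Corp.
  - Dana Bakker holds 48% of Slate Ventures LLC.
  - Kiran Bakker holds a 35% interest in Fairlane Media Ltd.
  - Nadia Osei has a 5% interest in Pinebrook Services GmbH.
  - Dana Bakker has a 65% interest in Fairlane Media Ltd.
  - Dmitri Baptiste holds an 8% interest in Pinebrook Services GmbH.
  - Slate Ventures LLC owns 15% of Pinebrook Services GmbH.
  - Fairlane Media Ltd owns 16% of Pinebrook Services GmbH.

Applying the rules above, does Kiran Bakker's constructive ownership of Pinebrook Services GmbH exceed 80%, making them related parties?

By spousal attribution (R3), Kiran Bakker is treated as also owning Dana Bakker's interest in Slate Ventures LLC, giving 20% + 48% = 68%.
By spousal attribution (R3), Kiran Bakker is treated as also owning Dana Bakker's interest in Talon Industries Corp, giving 35% + 36% = 71%.
By spousal attribution (R3), Kiran Bakker is treated as also owning Dana Bakker's interest in Fairlane Media Ltd, giving 35% + 65% = 100%.
Chain via Slate Ventures LLC (R1): 68% × 15% = 10.2% of Pinebrook Services GmbH.
Chain via Talon Industries Corp. (R1): 71% × 56% = 39.76% of Pinebrook Services GmbH.
Chain via Fairlane Media Ltd (R1): 100% × 16% = 16% of Pinebrook Services GmbH.
Aggregating (R2): 10.2% + 39.76% + 16% = 65.96%.
65.96% does not exceed the 80% threshold, so Kiran is not a related party to Pinebrook Services GmbH.

No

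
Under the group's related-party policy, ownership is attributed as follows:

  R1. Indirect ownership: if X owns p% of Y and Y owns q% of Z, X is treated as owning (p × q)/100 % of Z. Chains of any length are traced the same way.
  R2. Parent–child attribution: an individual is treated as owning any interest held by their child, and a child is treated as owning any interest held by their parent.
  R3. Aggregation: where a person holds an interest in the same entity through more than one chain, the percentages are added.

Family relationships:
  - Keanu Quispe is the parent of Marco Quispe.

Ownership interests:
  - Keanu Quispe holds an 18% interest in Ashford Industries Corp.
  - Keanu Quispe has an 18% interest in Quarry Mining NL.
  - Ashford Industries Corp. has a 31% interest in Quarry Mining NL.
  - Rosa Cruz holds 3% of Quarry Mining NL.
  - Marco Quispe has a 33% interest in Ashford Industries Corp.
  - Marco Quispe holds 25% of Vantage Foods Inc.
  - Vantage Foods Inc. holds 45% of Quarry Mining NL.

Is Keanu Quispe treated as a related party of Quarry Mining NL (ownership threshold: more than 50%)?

No

By parent–child attribution (R2), Keanu Quispe is treated as also owning Marco Quispe's interest in Ashford Industries Corp, giving 18% + 33% = 51%.
By parent–child attribution (R2), Keanu Quispe is treated as owning Marco Quispe's 25% interest in Vantage Foods Inc.
Chain via Ashford Industries Corp. (R1): 51% × 31% = 15.81% of Quarry Mining NL.
Direct interest in Quarry Mining NL: 18%.
Chain via Vantage Foods Inc. (R1): 25% × 45% = 11.25% of Quarry Mining NL.
Aggregating (R3): 15.81% + 18% + 11.25% = 45.06%.
45.06% does not exceed the 50% threshold, so Keanu is not a related party to Quarry Mining NL.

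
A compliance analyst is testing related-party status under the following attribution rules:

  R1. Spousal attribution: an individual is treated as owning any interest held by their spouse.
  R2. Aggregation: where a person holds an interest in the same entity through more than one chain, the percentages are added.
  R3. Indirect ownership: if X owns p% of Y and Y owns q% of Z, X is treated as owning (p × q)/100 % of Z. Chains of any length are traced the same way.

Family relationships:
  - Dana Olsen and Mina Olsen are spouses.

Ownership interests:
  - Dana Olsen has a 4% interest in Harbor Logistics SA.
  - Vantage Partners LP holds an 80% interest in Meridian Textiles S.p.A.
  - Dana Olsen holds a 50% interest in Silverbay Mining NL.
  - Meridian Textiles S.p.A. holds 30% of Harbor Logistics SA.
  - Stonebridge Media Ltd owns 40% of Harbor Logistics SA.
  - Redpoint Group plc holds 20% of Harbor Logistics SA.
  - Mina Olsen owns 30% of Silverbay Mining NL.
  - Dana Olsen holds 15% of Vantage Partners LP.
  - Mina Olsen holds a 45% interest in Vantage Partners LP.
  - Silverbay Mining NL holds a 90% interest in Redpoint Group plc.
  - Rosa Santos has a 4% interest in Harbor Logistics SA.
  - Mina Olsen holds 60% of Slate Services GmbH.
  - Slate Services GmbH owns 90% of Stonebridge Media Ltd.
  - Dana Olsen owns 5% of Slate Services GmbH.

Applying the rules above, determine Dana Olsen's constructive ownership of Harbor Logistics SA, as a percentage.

56.2%

By spousal attribution (R1), Dana Olsen is treated as also owning Mina Olsen's interest in Silverbay Mining NL, giving 50% + 30% = 80%.
By spousal attribution (R1), Dana Olsen is treated as also owning Mina Olsen's interest in Slate Services GmbH, giving 5% + 60% = 65%.
By spousal attribution (R1), Dana Olsen is treated as also owning Mina Olsen's interest in Vantage Partners LP, giving 15% + 45% = 60%.
Chain via Silverbay Mining NL → Redpoint Group plc (R3): 80% × 90% × 20% = 14.4% of Harbor Logistics SA.
Chain via Slate Services GmbH → Stonebridge Media Ltd (R3): 65% × 90% × 40% = 23.4% of Harbor Logistics SA.
Chain via Vantage Partners LP → Meridian Textiles S.p.A. (R3): 60% × 80% × 30% = 14.4% of Harbor Logistics SA.
Direct interest in Harbor Logistics SA: 4%.
Aggregating (R2): 14.4% + 23.4% + 14.4% + 4% = 56.2%.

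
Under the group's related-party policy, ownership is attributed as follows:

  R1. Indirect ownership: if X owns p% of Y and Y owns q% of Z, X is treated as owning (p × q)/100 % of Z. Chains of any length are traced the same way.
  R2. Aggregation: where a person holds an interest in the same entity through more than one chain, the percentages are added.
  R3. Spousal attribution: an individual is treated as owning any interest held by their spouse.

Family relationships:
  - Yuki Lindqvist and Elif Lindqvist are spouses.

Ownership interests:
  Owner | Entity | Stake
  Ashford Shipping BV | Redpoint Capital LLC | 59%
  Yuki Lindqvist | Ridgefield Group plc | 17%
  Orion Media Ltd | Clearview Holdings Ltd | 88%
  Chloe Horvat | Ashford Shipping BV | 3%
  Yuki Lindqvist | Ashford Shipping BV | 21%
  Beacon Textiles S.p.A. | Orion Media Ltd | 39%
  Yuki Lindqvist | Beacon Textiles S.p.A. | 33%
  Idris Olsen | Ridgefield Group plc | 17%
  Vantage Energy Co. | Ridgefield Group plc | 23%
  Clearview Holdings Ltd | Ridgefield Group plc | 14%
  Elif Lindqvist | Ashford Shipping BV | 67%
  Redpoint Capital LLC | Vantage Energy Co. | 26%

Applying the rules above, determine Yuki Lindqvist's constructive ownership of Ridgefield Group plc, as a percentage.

21.6904%

By spousal attribution (R3), Yuki Lindqvist is treated as also owning Elif Lindqvist's interest in Ashford Shipping BV, giving 21% + 67% = 88%.
Chain via Ashford Shipping BV → Redpoint Capital LLC → Vantage Energy Co. (R1): 88% × 59% × 26% × 23% = 3.104816% of Ridgefield Group plc.
Chain via Beacon Textiles S.p.A. → Orion Media Ltd → Clearview Holdings Ltd (R1): 33% × 39% × 88% × 14% = 1.585584% of Ridgefield Group plc.
Direct interest in Ridgefield Group plc: 17%.
Aggregating (R2): 3.104816% + 1.585584% + 17% = 21.6904%.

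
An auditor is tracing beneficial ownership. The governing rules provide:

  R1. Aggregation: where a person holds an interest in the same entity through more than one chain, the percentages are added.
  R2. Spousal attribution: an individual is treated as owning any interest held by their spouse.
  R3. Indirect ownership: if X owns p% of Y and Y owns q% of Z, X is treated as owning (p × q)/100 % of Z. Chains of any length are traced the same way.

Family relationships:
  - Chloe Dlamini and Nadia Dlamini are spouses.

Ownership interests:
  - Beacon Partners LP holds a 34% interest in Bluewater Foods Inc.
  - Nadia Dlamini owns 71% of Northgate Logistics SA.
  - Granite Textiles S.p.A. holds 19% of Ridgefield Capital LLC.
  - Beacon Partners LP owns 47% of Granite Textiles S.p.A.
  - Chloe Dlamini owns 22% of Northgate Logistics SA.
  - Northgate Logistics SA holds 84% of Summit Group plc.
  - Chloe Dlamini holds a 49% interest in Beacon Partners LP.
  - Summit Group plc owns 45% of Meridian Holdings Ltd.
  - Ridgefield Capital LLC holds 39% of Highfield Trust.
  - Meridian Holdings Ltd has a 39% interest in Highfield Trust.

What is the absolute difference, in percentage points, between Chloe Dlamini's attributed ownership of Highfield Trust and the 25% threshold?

9.583417

By spousal attribution (R2), Chloe Dlamini is treated as also owning Nadia Dlamini's interest in Northgate Logistics SA, giving 22% + 71% = 93%.
Chain via Northgate Logistics SA → Summit Group plc → Meridian Holdings Ltd (R3): 93% × 84% × 45% × 39% = 13.71006% of Highfield Trust.
Chain via Beacon Partners LP → Granite Textiles S.p.A. → Ridgefield Capital LLC (R3): 49% × 47% × 19% × 39% = 1.706523% of Highfield Trust.
Aggregating (R1): 13.71006% + 1.706523% = 15.416583%.
15.416583% falls short of the 25% threshold by 9.583417 percentage points.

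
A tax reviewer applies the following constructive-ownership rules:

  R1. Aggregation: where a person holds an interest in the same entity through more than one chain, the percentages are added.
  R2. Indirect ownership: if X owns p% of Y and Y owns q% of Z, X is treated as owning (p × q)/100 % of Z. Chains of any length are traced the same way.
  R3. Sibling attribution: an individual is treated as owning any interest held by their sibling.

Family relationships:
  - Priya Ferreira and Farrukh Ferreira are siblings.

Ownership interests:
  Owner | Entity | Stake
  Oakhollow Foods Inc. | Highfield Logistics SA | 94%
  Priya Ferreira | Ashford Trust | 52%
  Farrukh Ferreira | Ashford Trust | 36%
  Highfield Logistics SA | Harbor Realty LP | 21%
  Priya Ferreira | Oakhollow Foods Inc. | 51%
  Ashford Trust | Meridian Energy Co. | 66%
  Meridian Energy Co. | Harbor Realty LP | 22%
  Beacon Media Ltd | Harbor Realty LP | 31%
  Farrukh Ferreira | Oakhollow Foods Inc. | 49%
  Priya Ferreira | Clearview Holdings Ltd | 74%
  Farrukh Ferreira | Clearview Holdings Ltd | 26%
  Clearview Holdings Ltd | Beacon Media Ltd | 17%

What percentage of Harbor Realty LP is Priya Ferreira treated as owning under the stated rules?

By sibling attribution (R3), Priya Ferreira is treated as also owning Farrukh Ferreira's interest in Oakhollow Foods Inc, giving 51% + 49% = 100%.
By sibling attribution (R3), Priya Ferreira is treated as also owning Farrukh Ferreira's interest in Clearview Holdings Ltd, giving 74% + 26% = 100%.
By sibling attribution (R3), Priya Ferreira is treated as also owning Farrukh Ferreira's interest in Ashford Trust, giving 52% + 36% = 88%.
Chain via Oakhollow Foods Inc. → Highfield Logistics SA (R2): 100% × 94% × 21% = 19.74% of Harbor Realty LP.
Chain via Clearview Holdings Ltd → Beacon Media Ltd (R2): 100% × 17% × 31% = 5.27% of Harbor Realty LP.
Chain via Ashford Trust → Meridian Energy Co. (R2): 88% × 66% × 22% = 12.7776% of Harbor Realty LP.
Aggregating (R1): 19.74% + 5.27% + 12.7776% = 37.7876%.

37.7876%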